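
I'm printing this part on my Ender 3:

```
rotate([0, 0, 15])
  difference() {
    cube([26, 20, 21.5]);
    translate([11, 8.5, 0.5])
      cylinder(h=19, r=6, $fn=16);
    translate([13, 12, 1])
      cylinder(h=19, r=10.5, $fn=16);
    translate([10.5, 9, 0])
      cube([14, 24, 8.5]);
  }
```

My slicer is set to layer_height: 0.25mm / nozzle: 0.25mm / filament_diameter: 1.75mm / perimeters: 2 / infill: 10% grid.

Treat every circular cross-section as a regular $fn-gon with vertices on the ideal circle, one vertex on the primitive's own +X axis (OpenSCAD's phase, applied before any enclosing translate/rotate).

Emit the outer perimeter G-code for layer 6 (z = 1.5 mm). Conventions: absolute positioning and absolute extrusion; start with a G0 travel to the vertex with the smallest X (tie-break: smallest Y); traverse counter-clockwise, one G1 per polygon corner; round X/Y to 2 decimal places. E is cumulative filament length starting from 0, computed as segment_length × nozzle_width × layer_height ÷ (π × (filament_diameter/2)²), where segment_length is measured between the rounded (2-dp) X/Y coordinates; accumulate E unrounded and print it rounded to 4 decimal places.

At z = 1.5 mm: the cube is present — its section is the full 26×20 rectangle; the r=6 cylinder at (11, 8.5) gives a regular 16-gon of circumradius 6 (constant along its height); the r=10.5 cylinder at (13, 12) contributes a regular 16-gon of circumradius 10.5; the 14×24 cube at (10.5, 9) contributes its full rectangle; Taking the first minus the rest: starting from the 26×20 cube, the r=6 cylinder at (11, 8.5) lies wholly inside it (removes its full 110.21 mm² and its 37.46 mm outline becomes a hole wall); the r=10.5 cylinder at (13, 12) partially overlaps it — only the 206.11 mm² overlap (of its 337.53 mm²) is removed, clipping the outline; the 14×24 cube at (10.5, 9) partially overlaps it — only the 22.12 mm² overlap (of its 336.00 mm²) is removed, clipping the outline — 1 connected region; (whole slice rotated 15° about Z — lengths, areas and connectivity unchanged). The outline is a single polygon with 18 vertices. Extrusion per mm of travel: 0.25 × 0.25 / (π × 0.875²) = 0.025984. Accumulating E over each segment gives final E = 3.2606.

G0 X-5.18 Y19.32 Z1.50
G1 X0.00 Y0.00 E0.5198
G1 X25.11 Y6.73 E1.1953
G1 X19.94 Y26.05 E1.7149
G1 X18.49 Y25.66 E1.7540
G1 X21.34 Y15.03 E2.0399
G1 X19.79 Y14.62 E2.0816
G1 X19.86 Y13.59 E2.1084
G1 X18.54 Y9.71 E2.2149
G1 X15.84 Y6.63 E2.3213
G1 X12.17 Y4.81 E2.4278
G1 X8.08 Y4.55 E2.5343
G1 X4.20 Y5.86 E2.6407
G1 X1.12 Y8.56 E2.7471
G1 X-0.69 Y12.24 E2.8537
G1 X-0.96 Y16.33 E2.9602
G1 X0.36 Y20.21 E3.0667
G1 X1.04 Y20.98 E3.0934
G1 X-5.18 Y19.32 E3.2606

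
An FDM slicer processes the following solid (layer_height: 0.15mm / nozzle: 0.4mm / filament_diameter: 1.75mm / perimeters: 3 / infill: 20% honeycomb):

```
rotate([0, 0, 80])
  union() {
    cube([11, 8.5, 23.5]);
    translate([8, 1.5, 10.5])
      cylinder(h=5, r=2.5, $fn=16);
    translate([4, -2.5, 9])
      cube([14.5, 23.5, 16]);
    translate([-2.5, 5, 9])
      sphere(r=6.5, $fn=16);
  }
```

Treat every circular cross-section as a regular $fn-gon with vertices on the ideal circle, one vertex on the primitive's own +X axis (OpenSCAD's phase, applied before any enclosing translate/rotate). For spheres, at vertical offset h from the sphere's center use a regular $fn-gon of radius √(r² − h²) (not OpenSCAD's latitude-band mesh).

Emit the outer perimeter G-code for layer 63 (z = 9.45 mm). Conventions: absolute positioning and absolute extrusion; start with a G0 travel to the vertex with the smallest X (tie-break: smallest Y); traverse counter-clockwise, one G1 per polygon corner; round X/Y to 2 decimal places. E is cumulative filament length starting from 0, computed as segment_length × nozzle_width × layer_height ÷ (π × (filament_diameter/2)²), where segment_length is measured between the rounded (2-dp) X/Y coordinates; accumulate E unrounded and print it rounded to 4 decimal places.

G0 X-19.99 Y7.59 Z9.45
G1 X-7.68 Y5.42 E0.3118
G1 X-7.88 Y4.24 E0.3417
G1 X-9.08 Y3.72 E0.3743
G1 X-10.83 Y1.89 E0.4375
G1 X-11.74 Y-0.47 E0.5005
G1 X-11.69 Y-3.00 E0.5637
G1 X-10.67 Y-5.31 E0.6267
G1 X-8.84 Y-7.06 E0.6898
G1 X-6.48 Y-7.98 E0.7530
G1 X-3.95 Y-7.92 E0.8161
G1 X-1.64 Y-6.91 E0.8790
G1 X0.11 Y-5.08 E0.9422
G1 X1.03 Y-2.72 E1.0054
G1 X0.97 Y-0.19 E1.0685
G1 X0.25 Y1.44 E1.1130
G1 X0.69 Y3.94 E1.1763
G1 X3.16 Y3.51 E1.2388
G1 X5.67 Y17.78 E1.6002
G1 X-17.47 Y21.87 E2.1864
G1 X-19.99 Y7.59 E2.5481

At z = 9.45 mm: the cube (footprint 11×8.5) is included at this height; the cylinder at (8, 1.5) is absent (z outside [10.5, 15.5]); the 14.5×23.5 cube at (4, -2.5) contributes its full rectangle; the r=6.5 sphere at (-2.5, 5) contributes a regular 16-gon of circumradius √(6.5²−0.45²) = 6.484; Combining (union): the regions partially overlap (shared area 87.86 mm²), so overlapping operands fuse into one piece — 1 connected region; (rotated 80° about Z; rotation is an isometry so areas/perimeters/island counts are preserved). The outline is a single polygon with 20 vertices. Extrusion per mm of travel: 0.4 × 0.15 / (π × 0.875²) = 0.024945. Accumulating E over each segment gives final E = 2.5481.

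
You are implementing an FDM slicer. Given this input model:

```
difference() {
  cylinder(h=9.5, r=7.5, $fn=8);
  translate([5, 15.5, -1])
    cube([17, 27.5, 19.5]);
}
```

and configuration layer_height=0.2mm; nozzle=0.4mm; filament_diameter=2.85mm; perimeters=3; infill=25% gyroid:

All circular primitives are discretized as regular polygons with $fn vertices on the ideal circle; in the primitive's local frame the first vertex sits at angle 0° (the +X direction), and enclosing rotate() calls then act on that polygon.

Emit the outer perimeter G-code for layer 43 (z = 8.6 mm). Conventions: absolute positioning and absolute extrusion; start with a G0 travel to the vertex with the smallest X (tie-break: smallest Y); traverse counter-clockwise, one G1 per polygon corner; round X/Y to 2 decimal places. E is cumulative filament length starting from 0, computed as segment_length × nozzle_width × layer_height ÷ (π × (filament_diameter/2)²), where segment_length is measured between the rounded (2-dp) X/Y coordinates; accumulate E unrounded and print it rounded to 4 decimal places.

At z = 8.6 mm: the r=7.5 cylinder gives a regular 8-gon of circumradius 7.5 (constant along its height); the cube at (5, 15.5) is present — its section is the full 17×27.5 rectangle; Subtracting the remaining from the first: starting from the r=7.5 cylinder, the 17×27.5 cube at (5, 15.5) misses the remaining region (no effect) — 1 connected region. The outline is a single polygon with 8 vertices. Extrusion per mm of travel: 0.4 × 0.2 / (π × 1.425²) = 0.012540. Accumulating E over each segment gives final E = 0.5757.

G0 X-7.50 Y0.00 Z8.60
G1 X-5.30 Y-5.30 E0.0720
G1 X0.00 Y-7.50 E0.1439
G1 X5.30 Y-5.30 E0.2159
G1 X7.50 Y0.00 E0.2879
G1 X5.30 Y5.30 E0.3598
G1 X0.00 Y7.50 E0.4318
G1 X-5.30 Y5.30 E0.5037
G1 X-7.50 Y0.00 E0.5757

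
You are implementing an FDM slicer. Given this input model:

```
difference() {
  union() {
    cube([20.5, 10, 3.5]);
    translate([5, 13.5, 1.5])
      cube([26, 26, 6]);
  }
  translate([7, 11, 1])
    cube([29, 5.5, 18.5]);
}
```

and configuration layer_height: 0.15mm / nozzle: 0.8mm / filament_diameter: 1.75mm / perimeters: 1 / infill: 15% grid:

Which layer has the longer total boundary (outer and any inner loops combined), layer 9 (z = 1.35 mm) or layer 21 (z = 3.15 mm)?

layer 21 (z = 3.15 mm)

Layer 9 (z = 1.35): the 20.5×10 cube contributes its full rectangle (perimeter 61.00 mm); the cube at (5, 13.5) does not reach this height (z outside [1.5, 7.5]); Merging all regions: only the 20.5×10 cube is present, so the union is just that shape — boundary = 61.00 mm; the cube at (7, 11) is present — its section is the full 29×5.5 rectangle (perimeter 69.00 mm); Subtracting the remaining from the first: starting from the result so far, the 29×5.5 cube at (7, 11) misses the remaining region (no effect) — boundary = 61.00 mm. So its perimeter = 61.00 mm. Layer 21 (z = 3.15): the cube (footprint 20.5×10) is included at this height (perimeter 61.00 mm); the cube at (5, 13.5) (footprint 26×26) is included at this height (perimeter 104.00 mm); Merging all regions: the 2 present regions are separate (no shared area or edge), so areas and boundary lengths simply add and each stays a separate island — boundary = 165.00 mm; the cube at (7, 11) is present — its section is the full 29×5.5 rectangle (perimeter 69.00 mm); Subtracting the remaining from the first: starting from that combined region, the 29×5.5 cube at (7, 11) partially overlaps it — only the 72.00 mm² overlap (of its 159.50 mm²) is removed, clipping the outline — boundary = 165.00 mm. So its perimeter = 165.00 mm. Layer 21 is larger (165.00 vs 61.00 mm).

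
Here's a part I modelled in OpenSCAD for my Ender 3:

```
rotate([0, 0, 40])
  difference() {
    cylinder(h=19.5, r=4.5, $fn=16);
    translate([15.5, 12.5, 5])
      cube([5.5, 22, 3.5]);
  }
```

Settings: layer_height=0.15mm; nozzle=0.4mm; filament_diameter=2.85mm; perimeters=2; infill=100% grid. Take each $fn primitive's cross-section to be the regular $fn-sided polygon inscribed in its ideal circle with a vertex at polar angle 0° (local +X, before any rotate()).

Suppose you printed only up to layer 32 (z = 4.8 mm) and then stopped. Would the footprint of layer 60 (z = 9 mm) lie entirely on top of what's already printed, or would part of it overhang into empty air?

entirely on top

Compare the two slices. At z = 4.8: the cylinder: section is a regular 16-gon, circumradius r=4.5 (area = (16/2)·4.500²·sin(360°/16) = 61.99 mm²); the cube at (15.5, 12.5) does not reach this height (z outside [5, 8.5]); After the difference (first − rest): none of the subtracted shapes is present at this height, so the r=4.5 cylinder is unchanged — area = 61.99 mm²; (rotated 40° about Z; rotation is an isometry so areas/perimeters/island counts are preserved). At z = 9: the r=4.5 cylinder contributes a regular 16-gon of circumradius 4.5 (area = (16/2)·4.500²·sin(360°/16) = 61.99 mm²); the cube at (15.5, 12.5) is not intersected at this z (z outside [5, 8.5]); After the difference (first − rest): none of the subtracted shapes is present at this height, so the r=4.5 cylinder is unchanged — area = 61.99 mm²; (whole slice rotated 40° about Z — lengths, areas and connectivity unchanged). Checking containment: the cross-section at z = 9 is a subset of the cross-section at z = 4.8.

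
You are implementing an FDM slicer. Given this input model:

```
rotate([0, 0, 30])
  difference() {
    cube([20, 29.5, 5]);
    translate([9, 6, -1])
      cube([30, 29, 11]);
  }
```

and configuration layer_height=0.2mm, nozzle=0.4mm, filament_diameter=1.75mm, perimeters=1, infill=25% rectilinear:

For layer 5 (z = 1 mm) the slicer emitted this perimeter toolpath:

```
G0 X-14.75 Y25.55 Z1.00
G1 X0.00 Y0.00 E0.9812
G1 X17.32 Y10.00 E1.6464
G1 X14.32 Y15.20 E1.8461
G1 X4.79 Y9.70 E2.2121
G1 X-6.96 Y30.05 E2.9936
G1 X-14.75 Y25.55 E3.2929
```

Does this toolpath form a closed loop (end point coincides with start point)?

Start point (G0): (-14.75, 25.55). End point (last G1): the path returns to the start — closed.

yes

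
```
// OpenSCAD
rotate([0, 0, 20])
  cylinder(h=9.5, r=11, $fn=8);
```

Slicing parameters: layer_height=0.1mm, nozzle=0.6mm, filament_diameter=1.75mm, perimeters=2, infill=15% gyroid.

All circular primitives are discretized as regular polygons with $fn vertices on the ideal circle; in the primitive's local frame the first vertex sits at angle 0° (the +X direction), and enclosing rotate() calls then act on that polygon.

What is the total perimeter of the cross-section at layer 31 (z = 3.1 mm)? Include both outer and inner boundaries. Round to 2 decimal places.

67.35 mm

At z = 3.1 mm: the r=11 cylinder gives a regular 8-gon of circumradius 11 (constant along its height) (perimeter = 2·8·11.000·sin(180°/8) = 67.35 mm); (rotated 20° about Z; rotation is an isometry so areas/perimeters/island counts are preserved). Overall, the cross-section is a single solid region. Total boundary length (outer) = 67.35 mm.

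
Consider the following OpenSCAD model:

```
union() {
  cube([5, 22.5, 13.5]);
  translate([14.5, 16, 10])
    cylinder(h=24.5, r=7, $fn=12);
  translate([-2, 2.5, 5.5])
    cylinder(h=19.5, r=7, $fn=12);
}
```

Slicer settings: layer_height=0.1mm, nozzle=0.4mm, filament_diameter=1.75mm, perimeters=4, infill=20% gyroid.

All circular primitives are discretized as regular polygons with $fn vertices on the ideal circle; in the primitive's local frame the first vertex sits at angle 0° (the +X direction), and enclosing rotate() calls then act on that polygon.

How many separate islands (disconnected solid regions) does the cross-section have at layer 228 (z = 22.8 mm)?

At z = 22.8 mm: the cube does not reach this height (z outside [0, 13.5]); the r=7 cylinder at (14.5, 16) contributes a regular 12-gon of circumradius 7; the r=7 cylinder at (-2, 2.5) gives a regular 12-gon of circumradius 7 (constant along its height); Merging all regions: the 2 present regions are separate (no shared area or edge), so areas and boundary lengths simply add and each stays a separate island — 2 connected regions. Overall, the cross-section has 2 separate islands. Island count = 2.

2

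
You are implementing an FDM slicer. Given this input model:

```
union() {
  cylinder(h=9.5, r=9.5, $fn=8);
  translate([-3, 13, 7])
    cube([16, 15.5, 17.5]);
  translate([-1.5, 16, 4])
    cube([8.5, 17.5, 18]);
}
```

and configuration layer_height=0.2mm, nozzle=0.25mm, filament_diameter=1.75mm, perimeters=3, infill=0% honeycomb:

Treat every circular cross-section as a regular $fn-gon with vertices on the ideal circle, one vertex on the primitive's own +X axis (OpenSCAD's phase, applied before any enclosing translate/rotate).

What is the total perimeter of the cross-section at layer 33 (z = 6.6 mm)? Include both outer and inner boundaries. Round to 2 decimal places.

At z = 6.6 mm: the r=9.5 cylinder contributes a regular 8-gon of circumradius 9.5 (perimeter = 2·8·9.500·sin(180°/8) = 58.17 mm); the cube at (-3, 13) is not intersected at this z (z outside [7, 24.5]); the cube at (-1.5, 16) is present — its section is the full 8.5×17.5 rectangle (perimeter 52.00 mm); Taking the union: the 2 present regions are separate (no shared area or edge), so areas and boundary lengths simply add and each stays a separate island — boundary = 110.17 mm. Overall, the cross-section has 2 separate islands. Total boundary length (outer) = 110.17 mm.

110.17 mm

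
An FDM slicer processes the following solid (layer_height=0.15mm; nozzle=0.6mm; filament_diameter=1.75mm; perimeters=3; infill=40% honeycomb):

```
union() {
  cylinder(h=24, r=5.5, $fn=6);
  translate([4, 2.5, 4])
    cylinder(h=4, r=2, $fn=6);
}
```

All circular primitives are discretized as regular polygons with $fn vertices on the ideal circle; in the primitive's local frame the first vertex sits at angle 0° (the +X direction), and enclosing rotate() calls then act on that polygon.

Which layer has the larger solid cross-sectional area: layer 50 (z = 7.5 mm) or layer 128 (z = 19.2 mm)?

layer 50 (z = 7.5 mm)

Layer 50 (z = 7.5): the r=5.5 cylinder contributes a regular 6-gon of circumradius 5.5 (area = (6/2)·5.500²·sin(360°/6) = 78.59 mm²); the r=2 cylinder at (4, 2.5) contributes a regular 6-gon of circumradius 2 (area = (6/2)·2.000²·sin(360°/6) = 10.39 mm²); Combining (union): the regions partially overlap — summed areas 88.98 mm² minus the doubly-counted overlap 5.39 mm² gives 83.59 mm² — area = 83.59 mm². So its area = 83.59 mm². Layer 128 (z = 19.2): the cylinder: section is a regular 6-gon, circumradius r=5.5 (area = (6/2)·5.500²·sin(360°/6) = 78.59 mm²); the cylinder at (4, 2.5) does not reach this height (z outside [4, 8]); Taking the union: only the r=5.5 cylinder is present, so the union is just that shape — area = 78.59 mm². So its area = 78.59 mm². Layer 50 is larger (83.59 vs 78.59 mm²).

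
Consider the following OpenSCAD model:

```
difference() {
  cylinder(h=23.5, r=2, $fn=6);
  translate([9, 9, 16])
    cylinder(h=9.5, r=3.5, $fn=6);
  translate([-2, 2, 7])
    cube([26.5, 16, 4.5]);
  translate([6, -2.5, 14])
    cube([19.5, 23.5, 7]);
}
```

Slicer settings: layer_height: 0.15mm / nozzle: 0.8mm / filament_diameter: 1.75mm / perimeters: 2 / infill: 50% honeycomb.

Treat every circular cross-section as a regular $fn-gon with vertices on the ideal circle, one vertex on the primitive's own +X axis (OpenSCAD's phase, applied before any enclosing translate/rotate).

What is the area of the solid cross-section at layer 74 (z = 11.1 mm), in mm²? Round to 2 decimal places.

At z = 11.1 mm: the r=2 cylinder gives a regular 6-gon of circumradius 2 (constant along its height) (area = (6/2)·2.000²·sin(360°/6) = 10.39 mm²); the cylinder at (9, 9) does not reach this height (z outside [16, 25.5]); the cube at (-2, 2) (footprint 26.5×16) is included at this height (area 424.00 mm²); the cube at (6, -2.5) is not intersected at this z (z outside [14, 21]); Subtracting the remaining from the first: starting from the r=2 cylinder (10.39 mm²), the 26.5×16 cube at (-2, 2) misses the remaining region (no effect) — area = 10.39 mm². Overall, the cross-section is a single solid region. Net area = 10.39 mm².

10.39 mm²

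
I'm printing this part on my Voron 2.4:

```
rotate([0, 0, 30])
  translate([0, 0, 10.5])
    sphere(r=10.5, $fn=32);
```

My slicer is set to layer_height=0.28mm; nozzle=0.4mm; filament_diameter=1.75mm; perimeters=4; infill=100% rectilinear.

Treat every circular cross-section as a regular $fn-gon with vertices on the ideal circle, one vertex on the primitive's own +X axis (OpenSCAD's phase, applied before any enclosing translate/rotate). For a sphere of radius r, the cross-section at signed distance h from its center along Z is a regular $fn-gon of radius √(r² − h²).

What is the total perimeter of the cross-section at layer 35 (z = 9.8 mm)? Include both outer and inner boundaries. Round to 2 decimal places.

At z = 9.8 mm: the r=10.5 sphere slices to a regular 32-gon of circumradius 10.477 (√(r²−h²) with h=0.7 from center) (perimeter = 2·32·10.477·sin(180°/32) = 65.72 mm); (whole slice rotated 30° about Z — lengths, areas and connectivity unchanged). Overall, the cross-section is a single solid region. Total boundary length (outer) = 65.72 mm.

65.72 mm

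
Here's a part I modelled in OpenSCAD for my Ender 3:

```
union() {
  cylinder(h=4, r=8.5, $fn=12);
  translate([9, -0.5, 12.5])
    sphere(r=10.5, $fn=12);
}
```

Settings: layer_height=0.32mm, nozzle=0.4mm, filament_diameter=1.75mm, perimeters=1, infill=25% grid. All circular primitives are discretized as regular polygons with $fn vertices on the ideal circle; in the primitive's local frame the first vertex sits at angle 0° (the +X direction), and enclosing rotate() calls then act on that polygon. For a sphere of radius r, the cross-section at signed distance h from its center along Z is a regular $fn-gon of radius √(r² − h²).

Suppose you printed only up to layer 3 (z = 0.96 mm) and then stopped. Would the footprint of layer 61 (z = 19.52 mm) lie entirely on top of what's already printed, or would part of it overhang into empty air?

Compare the two slices. At z = 0.96: the r=8.5 cylinder contributes a regular 12-gon of circumradius 8.5 (area = (12/2)·8.500²·sin(360°/12) = 216.75 mm²); the sphere at (9, -0.5) does not reach this height (|z−center|=11.540 > r=10.5); Merging all regions: only the r=8.5 cylinder is present, so the union is just that shape — area = 216.75 mm². At z = 19.52: the cylinder is not intersected at this z (z outside [0, 4]); the sphere at (9, -0.5): section is a regular 12-gon, circumradius = √(r²−h²) = √(10.5²−7.02²) = 7.808 (area = (12/2)·7.808²·sin(360°/12) = 182.91 mm²); Taking the union: only the r=10.5 sphere at (9, -0.5) is present, so the union is just that shape — area = 182.91 mm². Checking containment: at z = 19.52 the cross-section extends beyond the z = 0.96 cross-section by about 119.28 mm².

part overhangs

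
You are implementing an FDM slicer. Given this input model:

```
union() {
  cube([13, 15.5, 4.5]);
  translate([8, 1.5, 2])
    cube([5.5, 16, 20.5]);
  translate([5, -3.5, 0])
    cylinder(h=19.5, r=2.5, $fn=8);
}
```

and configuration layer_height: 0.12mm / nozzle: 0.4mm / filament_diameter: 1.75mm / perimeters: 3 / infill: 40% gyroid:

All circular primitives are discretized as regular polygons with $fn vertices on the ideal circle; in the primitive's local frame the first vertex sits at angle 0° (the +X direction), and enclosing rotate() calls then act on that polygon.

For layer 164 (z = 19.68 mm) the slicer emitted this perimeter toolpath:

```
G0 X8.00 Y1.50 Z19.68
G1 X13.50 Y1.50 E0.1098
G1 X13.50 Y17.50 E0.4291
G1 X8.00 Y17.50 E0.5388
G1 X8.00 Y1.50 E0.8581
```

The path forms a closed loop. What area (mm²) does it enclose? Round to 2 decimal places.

88.00 mm²

Apply the shoelace formula to the sequence of (X, Y) vertices; enclosed area = 88.00 mm².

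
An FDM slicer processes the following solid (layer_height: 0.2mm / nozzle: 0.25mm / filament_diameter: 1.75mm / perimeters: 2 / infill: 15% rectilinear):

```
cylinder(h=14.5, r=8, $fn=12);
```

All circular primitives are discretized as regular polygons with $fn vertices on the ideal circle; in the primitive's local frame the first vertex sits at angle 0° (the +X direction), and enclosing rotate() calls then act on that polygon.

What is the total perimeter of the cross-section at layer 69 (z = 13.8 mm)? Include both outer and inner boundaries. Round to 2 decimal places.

At z = 13.8 mm: the r=8 cylinder contributes a regular 12-gon of circumradius 8 (perimeter = 2·12·8.000·sin(180°/12) = 49.69 mm). Overall, the cross-section is a single solid region. Total boundary length (outer) = 49.69 mm.

49.69 mm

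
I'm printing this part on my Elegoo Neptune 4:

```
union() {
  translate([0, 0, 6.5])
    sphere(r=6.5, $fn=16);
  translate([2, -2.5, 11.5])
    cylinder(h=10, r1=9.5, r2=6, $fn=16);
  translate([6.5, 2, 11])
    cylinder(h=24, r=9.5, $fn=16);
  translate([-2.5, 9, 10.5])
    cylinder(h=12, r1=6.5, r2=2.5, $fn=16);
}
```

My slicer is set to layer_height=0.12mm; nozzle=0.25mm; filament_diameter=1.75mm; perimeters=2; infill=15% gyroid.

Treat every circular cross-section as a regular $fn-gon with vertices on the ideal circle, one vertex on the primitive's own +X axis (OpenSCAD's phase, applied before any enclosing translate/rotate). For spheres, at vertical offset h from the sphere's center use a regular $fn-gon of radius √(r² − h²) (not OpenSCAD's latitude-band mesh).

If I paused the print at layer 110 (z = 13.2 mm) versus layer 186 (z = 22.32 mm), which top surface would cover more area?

Layer 110 (z = 13.2): the sphere does not reach this height (|z−center|=6.700 > r=6.5); the cone at (2, -2.5) contributes a regular 16-gon of circumradius 8.905 (interpolated between r1=9.5 and r2=6 at t=0.170) (area = (16/2)·8.905²·sin(360°/16) = 242.77 mm²); the r=9.5 cylinder at (6.5, 2) contributes a regular 16-gon of circumradius 9.5 (area = (16/2)·9.500²·sin(360°/16) = 276.30 mm²); the cone at (-2.5, 9): at t=0.225 of its height the radius interpolates to r₁+(r₂−r₁)t = 5.600, giving a regular 16-gon of that circumradius (area = (16/2)·5.600²·sin(360°/16) = 96.01 mm²); Combining (union): the regions partially overlap — summed areas 615.08 mm² minus the doubly-counted overlap 169.06 mm² gives 446.02 mm² — area = 446.02 mm². So its area = 446.02 mm². Layer 186 (z = 22.32): the sphere is absent (|z−center|=15.820 > r=6.5); the cone at (2, -2.5) does not reach this height (z outside [11.5, 21.5]); the cylinder at (6.5, 2): section is a regular 16-gon, circumradius r=9.5 (area = (16/2)·9.500²·sin(360°/16) = 276.30 mm²); the cone at (-2.5, 9) contributes a regular 16-gon of circumradius 2.560 (interpolated between r1=6.5 and r2=2.5 at t=0.985) (area = (16/2)·2.560²·sin(360°/16) = 20.06 mm²); Combining (union): the regions partially overlap — summed areas 296.36 mm² minus the doubly-counted overlap 0.92 mm² gives 295.44 mm² — area = 295.44 mm². So its area = 295.44 mm². Layer 110 is larger (446.02 vs 295.44 mm²).

layer 110 (z = 13.2 mm)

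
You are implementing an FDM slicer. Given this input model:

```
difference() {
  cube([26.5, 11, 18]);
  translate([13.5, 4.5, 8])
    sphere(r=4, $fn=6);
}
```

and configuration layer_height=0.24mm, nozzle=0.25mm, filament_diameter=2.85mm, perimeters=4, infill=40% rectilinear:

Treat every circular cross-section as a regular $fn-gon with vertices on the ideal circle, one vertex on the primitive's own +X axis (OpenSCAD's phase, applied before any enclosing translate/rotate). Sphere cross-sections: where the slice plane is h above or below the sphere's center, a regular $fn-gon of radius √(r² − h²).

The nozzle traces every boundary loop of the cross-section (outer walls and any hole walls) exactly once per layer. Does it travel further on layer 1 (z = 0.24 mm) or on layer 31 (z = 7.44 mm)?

layer 31 (z = 7.44 mm)

Layer 1 (z = 0.24): the cube (footprint 26.5×11) is included at this height (perimeter 75.00 mm); the sphere at (13.5, 4.5) is not intersected at this z (|z−center|=7.760 > r=4); After the difference (first − rest): none of the subtracted shapes is present at this height, so the 26.5×11 cube is unchanged — boundary = 75.00 mm. So its perimeter = 75.00 mm. Layer 31 (z = 7.44): the 26.5×11 cube contributes its full rectangle (perimeter 75.00 mm); the r=4 sphere at (13.5, 4.5) slices to a regular 6-gon of circumradius 3.961 (√(r²−h²) with h=0.56 from center) (perimeter = 2·6·3.961·sin(180°/6) = 23.76 mm); After the difference (first − rest): starting from the 26.5×11 cube, the r=4 sphere at (13.5, 4.5) lies wholly inside it (removes its full 40.75 mm² and its 23.76 mm outline becomes a hole wall) — boundary (outer + 1 inner loop) = 98.76 mm. So its perimeter = 98.76 mm. Layer 31 is larger (98.76 vs 75.00 mm).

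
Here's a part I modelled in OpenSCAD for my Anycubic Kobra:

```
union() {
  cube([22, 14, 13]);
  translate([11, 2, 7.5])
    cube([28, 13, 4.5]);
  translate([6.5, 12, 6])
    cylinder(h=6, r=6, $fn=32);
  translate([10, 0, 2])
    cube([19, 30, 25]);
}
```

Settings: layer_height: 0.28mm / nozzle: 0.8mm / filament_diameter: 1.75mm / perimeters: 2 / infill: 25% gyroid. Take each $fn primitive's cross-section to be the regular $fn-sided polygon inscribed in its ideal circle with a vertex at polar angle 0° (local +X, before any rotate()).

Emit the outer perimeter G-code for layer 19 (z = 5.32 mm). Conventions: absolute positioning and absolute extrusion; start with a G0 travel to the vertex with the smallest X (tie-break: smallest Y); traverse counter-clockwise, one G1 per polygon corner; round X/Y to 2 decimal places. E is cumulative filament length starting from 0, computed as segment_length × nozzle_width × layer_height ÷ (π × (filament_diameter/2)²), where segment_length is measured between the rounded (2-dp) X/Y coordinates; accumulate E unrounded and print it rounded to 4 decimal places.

At z = 5.32 mm: the cube (footprint 22×14) is included at this height; the cube at (11, 2) does not reach this height (z outside [7.5, 12]); the cylinder at (6.5, 12) is absent (z outside [6, 12]); the 19×30 cube at (10, 0) contributes its full rectangle; Taking the union: the regions partially overlap (shared area 168.00 mm²), so overlapping operands fuse into one piece — 1 connected region. The outline is a single polygon with 6 vertices. Extrusion per mm of travel: 0.8 × 0.28 / (π × 0.875²) = 0.093128. Accumulating E over each segment gives final E = 10.9891.

G0 X0.00 Y0.00 Z5.32
G1 X29.00 Y0.00 E2.7007
G1 X29.00 Y30.00 E5.4946
G1 X10.00 Y30.00 E7.2640
G1 X10.00 Y14.00 E8.7541
G1 X0.00 Y14.00 E9.6854
G1 X0.00 Y0.00 E10.9891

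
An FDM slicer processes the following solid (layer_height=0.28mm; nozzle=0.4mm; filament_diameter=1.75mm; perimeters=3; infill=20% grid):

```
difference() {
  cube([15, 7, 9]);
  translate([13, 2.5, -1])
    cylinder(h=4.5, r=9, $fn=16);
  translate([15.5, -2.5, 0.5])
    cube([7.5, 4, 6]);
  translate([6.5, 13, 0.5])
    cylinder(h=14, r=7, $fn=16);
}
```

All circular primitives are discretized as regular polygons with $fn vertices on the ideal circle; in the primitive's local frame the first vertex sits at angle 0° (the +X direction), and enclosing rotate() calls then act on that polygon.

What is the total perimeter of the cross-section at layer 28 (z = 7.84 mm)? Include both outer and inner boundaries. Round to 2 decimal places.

At z = 7.84 mm: the cube is present — its section is the full 15×7 rectangle (perimeter 44.00 mm); the cylinder at (13, 2.5) is not intersected at this z (z outside [-1, 3.5]); the cube at (15.5, -2.5) is absent (z outside [0.5, 6.5]); the r=7 cylinder at (6.5, 13) contributes a regular 16-gon of circumradius 7 (perimeter = 2·16·7.000·sin(180°/16) = 43.70 mm); Taking the first minus the rest: starting from the 15×7 cube, the r=7 cylinder at (6.5, 13) partially overlaps it — only the 4.26 mm² overlap (of its 150.01 mm²) is removed, clipping the outline — boundary = 44.39 mm. Overall, the cross-section is a single solid region. Total boundary length (outer) = 44.39 mm.

44.39 mm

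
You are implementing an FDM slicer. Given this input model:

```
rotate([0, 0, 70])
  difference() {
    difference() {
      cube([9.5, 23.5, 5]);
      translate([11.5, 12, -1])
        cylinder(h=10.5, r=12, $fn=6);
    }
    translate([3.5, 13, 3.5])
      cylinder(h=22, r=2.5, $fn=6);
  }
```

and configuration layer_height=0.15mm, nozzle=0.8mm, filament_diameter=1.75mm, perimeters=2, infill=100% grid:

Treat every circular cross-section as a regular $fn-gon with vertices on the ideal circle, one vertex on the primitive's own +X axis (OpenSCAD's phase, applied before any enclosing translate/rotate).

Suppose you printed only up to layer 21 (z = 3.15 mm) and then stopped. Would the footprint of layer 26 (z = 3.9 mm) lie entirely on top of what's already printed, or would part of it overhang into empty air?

entirely on top

Compare the two slices. At z = 3.15: the 9.5×23.5 cube contributes its full rectangle (area 223.25 mm²); the r=12 cylinder at (11.5, 12) gives a regular 6-gon of circumradius 12 (constant along its height) (area = (6/2)·12.000²·sin(360°/6) = 374.12 mm²); Taking the first minus the rest: starting from the 9.5×23.5 cube (223.25 mm²), the r=12 cylinder at (11.5, 12) partially overlaps it — only the 145.06 mm² overlap (of its 374.12 mm²) is removed, clipping the outline — area = 78.19 mm²; the cylinder at (3.5, 13) is not intersected at this z (z outside [3.5, 25.5]); After the difference (first − rest): none of the subtracted shapes is present at this height, so that combined region is unchanged — area = 78.19 mm²; (rotated 70° about Z; rotation is an isometry so areas/perimeters/island counts are preserved). At z = 3.9: the cube is present — its section is the full 9.5×23.5 rectangle (area 223.25 mm²); the r=12 cylinder at (11.5, 12) gives a regular 6-gon of circumradius 12 (constant along its height) (area = (6/2)·12.000²·sin(360°/6) = 374.12 mm²); Taking the first minus the rest: starting from the 9.5×23.5 cube (223.25 mm²), the r=12 cylinder at (11.5, 12) partially overlaps it — only the 145.06 mm² overlap (of its 374.12 mm²) is removed, clipping the outline — area = 78.19 mm²; the cylinder at (3.5, 13): section is a regular 6-gon, circumradius r=2.5 (area = (6/2)·2.500²·sin(360°/6) = 16.24 mm²); After the difference (first − rest): starting from that combined region (78.19 mm²), the r=2.5 cylinder at (3.5, 13) misses the remaining region (no effect) — area = 78.19 mm²; (rotated 70° about Z; rotation is an isometry so areas/perimeters/island counts are preserved). Checking containment: the cross-section at z = 3.9 is a subset of the cross-section at z = 3.15.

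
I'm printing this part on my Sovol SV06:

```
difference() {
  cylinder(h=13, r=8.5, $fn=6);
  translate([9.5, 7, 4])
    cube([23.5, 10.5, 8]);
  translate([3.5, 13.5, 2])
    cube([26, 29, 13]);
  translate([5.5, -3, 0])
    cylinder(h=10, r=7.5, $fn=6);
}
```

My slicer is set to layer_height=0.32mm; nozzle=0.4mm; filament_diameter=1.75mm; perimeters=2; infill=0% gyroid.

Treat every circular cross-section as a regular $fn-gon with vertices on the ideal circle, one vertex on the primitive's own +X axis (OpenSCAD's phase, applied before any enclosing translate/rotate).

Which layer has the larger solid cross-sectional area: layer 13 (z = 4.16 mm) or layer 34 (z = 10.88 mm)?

Layer 13 (z = 4.16): the r=8.5 cylinder gives a regular 6-gon of circumradius 8.5 (constant along its height) (area = (6/2)·8.500²·sin(360°/6) = 187.71 mm²); the cube at (9.5, 7) is present — its section is the full 23.5×10.5 rectangle (area 246.75 mm²); the 26×29 cube at (3.5, 13.5) contributes its full rectangle (area 754.00 mm²); the r=7.5 cylinder at (5.5, -3) gives a regular 6-gon of circumradius 7.5 (constant along its height) (area = (6/2)·7.500²·sin(360°/6) = 146.14 mm²); Taking the first minus the rest: starting from the r=8.5 cylinder (187.71 mm²), the 23.5×10.5 cube at (9.5, 7) misses the remaining region (no effect); the 26×29 cube at (3.5, 13.5) misses the remaining region (no effect); the r=7.5 cylinder at (5.5, -3) partially overlaps it — only the 77.15 mm² overlap (of its 146.14 mm²) is removed, clipping the outline — area = 110.56 mm². So its area = 110.56 mm². Layer 34 (z = 10.88): the r=8.5 cylinder contributes a regular 6-gon of circumradius 8.5 (area = (6/2)·8.500²·sin(360°/6) = 187.71 mm²); the 23.5×10.5 cube at (9.5, 7) contributes its full rectangle (area 246.75 mm²); the cube at (3.5, 13.5) is present — its section is the full 26×29 rectangle (area 754.00 mm²); the cylinder at (5.5, -3) does not reach this height (z outside [0, 10]); After the difference (first − rest): starting from the r=8.5 cylinder (187.71 mm²), the 23.5×10.5 cube at (9.5, 7) misses the remaining region (no effect); the 26×29 cube at (3.5, 13.5) misses the remaining region (no effect) — area = 187.71 mm². So its area = 187.71 mm². Layer 34 is larger (187.71 vs 110.56 mm²).

layer 34 (z = 10.88 mm)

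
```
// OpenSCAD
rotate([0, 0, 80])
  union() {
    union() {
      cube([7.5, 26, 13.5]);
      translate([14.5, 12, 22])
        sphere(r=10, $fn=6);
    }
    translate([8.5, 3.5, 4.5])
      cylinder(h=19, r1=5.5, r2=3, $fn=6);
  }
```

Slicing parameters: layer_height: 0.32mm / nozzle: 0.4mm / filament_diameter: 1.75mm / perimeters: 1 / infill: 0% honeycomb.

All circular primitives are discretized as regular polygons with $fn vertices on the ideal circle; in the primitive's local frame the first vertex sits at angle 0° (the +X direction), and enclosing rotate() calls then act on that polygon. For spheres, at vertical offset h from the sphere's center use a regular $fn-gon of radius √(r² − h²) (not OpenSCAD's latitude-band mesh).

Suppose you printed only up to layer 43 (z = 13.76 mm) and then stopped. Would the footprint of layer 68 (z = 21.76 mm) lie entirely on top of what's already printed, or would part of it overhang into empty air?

part overhangs

Compare the two slices. At z = 13.76: the cube is not intersected at this z (z outside [0, 13.5]); the r=10 sphere at (14.5, 12) slices to a regular 6-gon of circumradius 5.666 (√(r²−h²) with h=8.24 from center) (area = (6/2)·5.666²·sin(360°/6) = 83.40 mm²); Taking the union: only the r=10 sphere at (14.5, 12) is present, so the union is just that shape — area = 83.40 mm²; the cone at (8.5, 3.5) (r1=5.5→r2=3) has section circumradius 4.282 here — a regular 6-gon (area = (6/2)·4.282²·sin(360°/6) = 47.63 mm²); Merging all regions: the 2 present regions are separate (no shared area or edge), so areas and boundary lengths simply add and each stays a separate island — area = 131.03 mm²; (whole slice rotated 80° about Z — lengths, areas and connectivity unchanged). At z = 21.76: the cube is absent (z outside [0, 13.5]); the r=10 sphere at (14.5, 12) slices to a regular 6-gon of circumradius 9.997 (√(r²−h²) with h=0.24 from center) (area = (6/2)·9.997²·sin(360°/6) = 259.66 mm²); Merging all regions: only the r=10 sphere at (14.5, 12) is present, so the union is just that shape — area = 259.66 mm²; the cone at (8.5, 3.5) contributes a regular 6-gon of circumradius 3.229 (interpolated between r1=5.5 and r2=3 at t=0.908) (area = (6/2)·3.229²·sin(360°/6) = 27.09 mm²); Merging all regions: the regions partially overlap — summed areas 286.75 mm² minus the doubly-counted overlap 6.83 mm² gives 279.91 mm² — area = 279.91 mm²; (rotated 80° about Z; rotation is an isometry so areas/perimeters/island counts are preserved). Checking containment: at z = 21.76 the cross-section extends beyond the z = 13.76 cross-section by about 163.24 mm².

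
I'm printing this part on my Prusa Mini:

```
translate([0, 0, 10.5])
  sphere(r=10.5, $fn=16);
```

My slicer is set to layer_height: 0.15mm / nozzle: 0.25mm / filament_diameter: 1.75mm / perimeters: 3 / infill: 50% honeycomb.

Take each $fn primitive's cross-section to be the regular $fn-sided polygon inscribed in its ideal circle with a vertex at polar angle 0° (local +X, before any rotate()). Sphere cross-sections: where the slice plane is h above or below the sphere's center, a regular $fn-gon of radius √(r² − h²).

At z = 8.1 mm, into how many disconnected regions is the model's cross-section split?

1

At z = 8.1 mm: the sphere: section is a regular 16-gon, circumradius = √(r²−h²) = √(10.5²−2.4²) = 10.222. The result has 1 disconnected region.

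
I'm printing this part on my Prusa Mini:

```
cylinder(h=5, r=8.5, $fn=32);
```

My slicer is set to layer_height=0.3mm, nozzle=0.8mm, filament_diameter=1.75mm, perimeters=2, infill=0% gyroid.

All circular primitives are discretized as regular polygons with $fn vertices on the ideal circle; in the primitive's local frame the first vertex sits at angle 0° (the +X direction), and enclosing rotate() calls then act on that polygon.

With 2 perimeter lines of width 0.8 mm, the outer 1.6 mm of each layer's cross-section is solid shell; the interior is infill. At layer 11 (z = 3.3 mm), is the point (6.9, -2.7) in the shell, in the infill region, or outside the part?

At z = 3.3 mm: the r=8.5 cylinder contributes a regular 32-gon of circumradius 8.5. Overall, the cross-section is a single solid region. The nearest boundary edge runs (7.85, -3.25)→(8.34, -1.66); distance from the point to it = 1.07 mm. The point is inside the cross-section, 1.07 mm from the nearest boundary — within the 1.6 mm shell band (2 × 0.8).

shell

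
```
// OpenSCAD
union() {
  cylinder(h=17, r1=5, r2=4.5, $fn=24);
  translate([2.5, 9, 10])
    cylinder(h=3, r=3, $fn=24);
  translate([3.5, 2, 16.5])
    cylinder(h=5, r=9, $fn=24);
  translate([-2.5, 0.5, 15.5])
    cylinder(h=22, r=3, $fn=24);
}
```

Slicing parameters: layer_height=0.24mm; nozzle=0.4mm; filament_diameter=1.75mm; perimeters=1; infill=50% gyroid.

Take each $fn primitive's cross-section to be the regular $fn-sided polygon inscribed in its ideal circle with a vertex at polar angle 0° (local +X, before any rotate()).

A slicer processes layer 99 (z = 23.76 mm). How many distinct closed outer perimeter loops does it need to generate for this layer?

At z = 23.76 mm: the cone is absent (z outside [0, 17]); the cylinder at (2.5, 9) does not reach this height (z outside [10, 13]); the cylinder at (3.5, 2) does not reach this height (z outside [16.5, 21.5]); the r=3 cylinder at (-2.5, 0.5) gives a regular 24-gon of circumradius 3 (constant along its height); Combining (union): only the r=3 cylinder at (-2.5, 0.5) is present, so the union is just that shape — 1 connected region. The result has 1 disconnected region.

1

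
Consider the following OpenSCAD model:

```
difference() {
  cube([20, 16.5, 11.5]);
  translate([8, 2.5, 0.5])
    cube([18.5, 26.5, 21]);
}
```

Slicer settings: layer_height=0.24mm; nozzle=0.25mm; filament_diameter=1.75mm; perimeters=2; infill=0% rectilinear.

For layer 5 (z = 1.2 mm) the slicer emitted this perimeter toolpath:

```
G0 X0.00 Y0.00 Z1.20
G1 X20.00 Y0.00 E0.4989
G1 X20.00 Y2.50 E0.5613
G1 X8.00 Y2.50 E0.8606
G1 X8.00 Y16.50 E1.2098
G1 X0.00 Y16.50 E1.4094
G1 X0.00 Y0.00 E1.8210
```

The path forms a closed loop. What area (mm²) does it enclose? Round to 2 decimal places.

162.00 mm²

Apply the shoelace formula to the sequence of (X, Y) vertices; enclosed area = 162.00 mm².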